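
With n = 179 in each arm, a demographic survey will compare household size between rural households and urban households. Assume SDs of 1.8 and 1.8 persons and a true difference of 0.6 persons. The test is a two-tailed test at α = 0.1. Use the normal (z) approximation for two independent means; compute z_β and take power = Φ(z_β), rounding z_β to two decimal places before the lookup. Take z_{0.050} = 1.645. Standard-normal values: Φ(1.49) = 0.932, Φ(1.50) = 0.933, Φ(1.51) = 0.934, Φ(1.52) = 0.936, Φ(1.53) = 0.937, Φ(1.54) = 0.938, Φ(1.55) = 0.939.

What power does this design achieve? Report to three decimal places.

Power ≈ 0.934

z_β = δ·√(n/(σ₁²+σ₂²)) − z_{α/2}
    = 0.6 · √(179/6.48) − 1.645
    = 0.6 · 5.25580 − 1.645
    = 3.1535 − 1.645 = 1.5085 → 1.51
Power = Φ(1.51) = 0.934.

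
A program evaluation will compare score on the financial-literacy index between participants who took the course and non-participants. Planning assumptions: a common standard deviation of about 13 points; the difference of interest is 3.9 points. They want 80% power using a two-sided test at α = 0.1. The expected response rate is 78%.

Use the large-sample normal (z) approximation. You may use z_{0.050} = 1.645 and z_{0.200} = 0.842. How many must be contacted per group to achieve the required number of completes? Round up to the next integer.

n = 177 per group

n = (z_{α/2} + z_β)² · (σ₁² + σ₂²) / δ²
  = (1.645 + 0.842)² · (2·13² = 338) / 3.9²
  = 6.1852 · 338 / 15.21
  = 137.45
Adjust for 78% response: 137.45 / 0.78 = 176.22.
Round up → n = 177 per group.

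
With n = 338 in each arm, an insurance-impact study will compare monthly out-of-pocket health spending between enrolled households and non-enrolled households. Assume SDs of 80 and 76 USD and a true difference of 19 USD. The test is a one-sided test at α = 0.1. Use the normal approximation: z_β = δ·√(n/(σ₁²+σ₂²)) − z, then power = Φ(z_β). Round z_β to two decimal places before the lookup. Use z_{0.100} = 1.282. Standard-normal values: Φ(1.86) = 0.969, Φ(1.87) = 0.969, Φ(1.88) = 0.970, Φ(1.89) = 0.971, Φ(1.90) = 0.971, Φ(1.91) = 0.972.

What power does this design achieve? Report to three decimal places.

Power ≈ 0.970

z_β = δ·√(n/(σ₁²+σ₂²)) − z_α
    = 19 · √(338/12176) − 1.282
    = 19 · 0.16661 − 1.282
    = 3.1656 − 1.282 = 1.8836 → 1.88
Power = Φ(1.88) = 0.970.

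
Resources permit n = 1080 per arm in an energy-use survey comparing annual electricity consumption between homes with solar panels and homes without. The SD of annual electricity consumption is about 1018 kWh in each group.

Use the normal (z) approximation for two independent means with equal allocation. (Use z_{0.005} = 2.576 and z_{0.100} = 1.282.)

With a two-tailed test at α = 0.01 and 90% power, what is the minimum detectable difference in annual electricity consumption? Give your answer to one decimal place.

δ = (z_{α/2} + z_β) · √((σ₁²+σ₂²)/n)
  = (2.576 + 1.282) · √(2072648/1080)
  = 3.858 · √1919.1
  = 3.858 · 43.8077
  = 169.0103

Minimum detectable difference ≈ 169.0 kWh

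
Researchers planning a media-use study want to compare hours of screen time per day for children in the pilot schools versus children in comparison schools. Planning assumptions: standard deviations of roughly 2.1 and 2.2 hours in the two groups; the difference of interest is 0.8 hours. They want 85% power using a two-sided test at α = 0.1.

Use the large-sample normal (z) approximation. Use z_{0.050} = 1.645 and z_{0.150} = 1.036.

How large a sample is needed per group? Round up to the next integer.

n = (z_{α/2} + z_β)² · (σ₁² + σ₂²) / δ²
  = (1.645 + 1.036)² · (2.1² + 2.2² = 9.25) / 0.8²
  = 7.1878 · 9.25 / 0.64
  = 103.89
Round up → n = 104 per group.

n = 104 per group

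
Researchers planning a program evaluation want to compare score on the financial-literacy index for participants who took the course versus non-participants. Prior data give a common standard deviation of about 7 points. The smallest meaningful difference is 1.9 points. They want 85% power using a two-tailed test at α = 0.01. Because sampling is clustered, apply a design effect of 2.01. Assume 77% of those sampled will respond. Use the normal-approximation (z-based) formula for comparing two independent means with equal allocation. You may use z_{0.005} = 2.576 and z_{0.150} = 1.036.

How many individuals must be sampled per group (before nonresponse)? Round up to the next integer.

n = (z_{α/2} + z_β)² · (σ₁² + σ₂²) / δ²
  = (2.576 + 1.036)² · (2·7² = 98) / 1.9²
  = 13.0465 · 98 / 3.61
  = 354.17
Design effect: 2.01 × 354.17 = 711.89.
Adjust for 77% response: 711.89 / 0.77 = 924.53.
Round up → n = 925 per group.

n = 925 per group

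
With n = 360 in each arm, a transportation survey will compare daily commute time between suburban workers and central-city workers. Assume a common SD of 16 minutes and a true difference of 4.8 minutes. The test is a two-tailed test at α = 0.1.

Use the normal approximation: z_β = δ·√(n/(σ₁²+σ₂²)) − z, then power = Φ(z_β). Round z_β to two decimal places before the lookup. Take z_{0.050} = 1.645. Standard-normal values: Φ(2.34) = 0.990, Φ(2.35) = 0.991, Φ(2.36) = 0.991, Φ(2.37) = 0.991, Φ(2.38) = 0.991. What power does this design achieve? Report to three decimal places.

Power ≈ 0.991

z_β = δ·√(n/(σ₁²+σ₂²)) − z_{α/2}
    = 4.8 · √(360/512) − 1.645
    = 4.8 · 0.83853 − 1.645
    = 4.0249 − 1.645 = 2.3799 → 2.38
Power = Φ(2.38) = 0.991.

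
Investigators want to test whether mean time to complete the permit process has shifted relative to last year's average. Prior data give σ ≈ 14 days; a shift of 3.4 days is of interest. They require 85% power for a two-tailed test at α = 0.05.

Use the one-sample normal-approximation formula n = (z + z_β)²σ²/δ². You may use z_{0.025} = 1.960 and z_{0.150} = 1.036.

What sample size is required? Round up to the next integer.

n = (z_{α/2} + z_β)² · σ² / δ²
  = (1.960 + 1.036)² · 14² / 3.4²
  = 8.9760 · 196 / 11.56
  = 152.19
Round up → n = 153.

n = 153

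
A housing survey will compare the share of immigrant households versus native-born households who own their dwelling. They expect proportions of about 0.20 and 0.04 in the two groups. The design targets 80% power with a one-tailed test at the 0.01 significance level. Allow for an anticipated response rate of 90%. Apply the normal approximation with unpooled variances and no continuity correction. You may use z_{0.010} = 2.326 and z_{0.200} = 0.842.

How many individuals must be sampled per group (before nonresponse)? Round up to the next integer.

n = (z_α + z_β)² · [p₁(1−p₁) + p₂(1−p₂)] / (p₁ − p₂)²
  = (2.326 + 0.842)² · (0.20·0.80 + 0.04·0.96) / (0.16)²
  = (3.168)² · (0.1600 + 0.0384) / 0.0256
  = 10.0362 · 0.1984 / 0.0256
  = 77.78
Adjust for 90% response: 77.78 / 0.90 = 86.42.
Round up → n = 87 per group.

n = 87 per group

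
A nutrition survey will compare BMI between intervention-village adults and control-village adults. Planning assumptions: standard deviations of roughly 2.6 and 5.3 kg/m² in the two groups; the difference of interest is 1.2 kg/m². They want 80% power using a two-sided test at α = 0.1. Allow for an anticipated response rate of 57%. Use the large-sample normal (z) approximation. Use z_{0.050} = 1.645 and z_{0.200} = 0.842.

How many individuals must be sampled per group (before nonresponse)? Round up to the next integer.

n = 263 per group

n = (z_{α/2} + z_β)² · (σ₁² + σ₂²) / δ²
  = (1.645 + 0.842)² · (2.6² + 5.3² = 34.85) / 1.2²
  = 6.1852 · 34.85 / 1.44
  = 149.69
Adjust for 57% response: 149.69 / 0.57 = 262.61.
Round up → n = 263 per group.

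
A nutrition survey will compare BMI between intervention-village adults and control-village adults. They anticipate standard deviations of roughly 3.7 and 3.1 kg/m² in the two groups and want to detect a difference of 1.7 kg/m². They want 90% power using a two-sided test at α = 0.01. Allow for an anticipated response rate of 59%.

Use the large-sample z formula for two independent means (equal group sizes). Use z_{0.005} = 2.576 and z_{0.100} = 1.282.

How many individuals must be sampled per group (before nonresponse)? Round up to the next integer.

n = (z_{α/2} + z_β)² · (σ₁² + σ₂²) / δ²
  = (2.576 + 1.282)² · (3.7² + 3.1² = 23.3) / 1.7²
  = 14.8842 · 23.3 / 2.89
  = 120.00
Adjust for 59% response: 120.00 / 0.59 = 203.39.
Round up → n = 204 per group.

n = 204 per group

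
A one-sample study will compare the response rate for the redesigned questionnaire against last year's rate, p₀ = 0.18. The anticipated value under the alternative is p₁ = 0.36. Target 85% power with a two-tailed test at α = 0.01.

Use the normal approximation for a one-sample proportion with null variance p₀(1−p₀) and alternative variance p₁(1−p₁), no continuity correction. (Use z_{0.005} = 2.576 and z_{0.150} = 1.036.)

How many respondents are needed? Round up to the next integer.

n = 69

n = [z_{α/2}·√(p₀q₀) + z_β·√(p₁q₁)]² / (p₁ − p₀)²
  = [2.576·√(0.18·0.82) + 1.036·√(0.36·0.64)]² / (0.18)²
  = [2.576·0.3842 + 1.036·0.4800]² / 0.0324
  = [1.4869]² / 0.0324
  = 68.24
Round up → n = 69.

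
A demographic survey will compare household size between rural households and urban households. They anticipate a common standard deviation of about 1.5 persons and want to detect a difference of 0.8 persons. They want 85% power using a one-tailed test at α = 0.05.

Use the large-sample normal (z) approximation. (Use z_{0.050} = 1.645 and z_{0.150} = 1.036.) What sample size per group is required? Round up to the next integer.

n = (z_α + z_β)² · (σ₁² + σ₂²) / δ²
  = (1.645 + 1.036)² · (2·1.5² = 4.5) / 0.8²
  = 7.1878 · 4.5 / 0.64
  = 50.54
Round up → n = 51 per group.

n = 51 per group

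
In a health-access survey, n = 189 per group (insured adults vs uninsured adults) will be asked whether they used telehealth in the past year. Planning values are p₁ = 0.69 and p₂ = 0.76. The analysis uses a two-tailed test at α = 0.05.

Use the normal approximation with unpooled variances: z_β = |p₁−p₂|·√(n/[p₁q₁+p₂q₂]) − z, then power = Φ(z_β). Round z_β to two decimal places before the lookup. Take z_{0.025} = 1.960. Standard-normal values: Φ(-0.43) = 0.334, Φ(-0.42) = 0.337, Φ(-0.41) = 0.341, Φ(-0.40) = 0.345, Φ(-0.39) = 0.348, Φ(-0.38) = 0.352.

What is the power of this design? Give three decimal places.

Power ≈ 0.334

z_β = |p₁−p₂|·√(n/[p₁q₁+p₂q₂]) − z_{α/2}
    = 0.07 · √(189/0.3963) − 1.960
    = 0.07 · 21.8383 − 1.960
    = 1.5287 − 1.960 = -0.4313 → -0.43
Power = Φ(-0.43) = 0.334.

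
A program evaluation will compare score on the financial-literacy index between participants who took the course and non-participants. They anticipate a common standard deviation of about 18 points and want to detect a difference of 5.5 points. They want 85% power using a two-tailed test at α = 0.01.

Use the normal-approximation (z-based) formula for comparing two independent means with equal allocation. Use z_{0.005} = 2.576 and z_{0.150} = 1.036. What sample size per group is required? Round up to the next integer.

n = 280 per group

n = (z_{α/2} + z_β)² · (σ₁² + σ₂²) / δ²
  = (2.576 + 1.036)² · (2·18² = 648) / 5.5²
  = 13.0465 · 648 / 30.25
  = 279.48
Round up → n = 280 per group.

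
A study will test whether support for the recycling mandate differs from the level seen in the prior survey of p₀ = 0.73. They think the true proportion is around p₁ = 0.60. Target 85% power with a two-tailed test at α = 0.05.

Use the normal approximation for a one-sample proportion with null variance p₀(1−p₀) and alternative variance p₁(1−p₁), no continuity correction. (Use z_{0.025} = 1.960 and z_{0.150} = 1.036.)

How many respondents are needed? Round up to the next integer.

n = 113

n = [z_{α/2}·√(p₀q₀) + z_β·√(p₁q₁)]² / (p₁ − p₀)²
  = [1.960·√(0.73·0.27) + 1.036·√(0.60·0.40)]² / (-0.13)²
  = [1.960·0.4440 + 1.036·0.4899]² / 0.0169
  = [1.3777]² / 0.0169
  = 112.31
Round up → n = 113.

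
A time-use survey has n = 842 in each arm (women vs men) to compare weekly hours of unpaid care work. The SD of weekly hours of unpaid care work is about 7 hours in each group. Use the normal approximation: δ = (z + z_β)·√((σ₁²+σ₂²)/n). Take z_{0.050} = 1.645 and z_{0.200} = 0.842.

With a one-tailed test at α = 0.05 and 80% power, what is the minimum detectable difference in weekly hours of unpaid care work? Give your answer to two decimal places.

δ = (z_α + z_β) · √((σ₁²+σ₂²)/n)
  = (1.645 + 0.842) · √(98/842)
  = 2.487 · √0.11639
  = 2.487 · 0.3412
  = 0.8485

Minimum detectable difference ≈ 0.85 hours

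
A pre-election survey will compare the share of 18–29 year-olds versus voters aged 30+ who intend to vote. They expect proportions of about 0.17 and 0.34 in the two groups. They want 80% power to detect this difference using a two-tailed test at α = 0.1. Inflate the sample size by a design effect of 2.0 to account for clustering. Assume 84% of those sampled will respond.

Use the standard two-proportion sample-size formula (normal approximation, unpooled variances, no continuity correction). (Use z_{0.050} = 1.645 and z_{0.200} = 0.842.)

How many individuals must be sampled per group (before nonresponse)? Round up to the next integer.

n = (z_{α/2} + z_β)² · [p₁(1−p₁) + p₂(1−p₂)] / (p₁ − p₂)²
  = (1.645 + 0.842)² · (0.17·0.83 + 0.34·0.66) / (-0.17)²
  = (2.487)² · (0.1411 + 0.2244) / 0.0289
  = 6.1852 · 0.3655 / 0.0289
  = 78.22
Design effect: 2.0 × 78.22 = 156.45.
Adjust for 84% response: 156.45 / 0.84 = 186.25.
Round up → n = 187 per group.

n = 187 per group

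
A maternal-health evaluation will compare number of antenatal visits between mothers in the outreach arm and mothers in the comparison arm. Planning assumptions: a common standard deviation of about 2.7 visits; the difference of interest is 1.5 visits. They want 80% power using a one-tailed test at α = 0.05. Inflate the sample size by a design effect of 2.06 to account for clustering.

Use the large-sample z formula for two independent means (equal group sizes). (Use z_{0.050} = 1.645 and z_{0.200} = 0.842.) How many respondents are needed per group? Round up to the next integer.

n = (z_α + z_β)² · (σ₁² + σ₂²) / δ²
  = (1.645 + 0.842)² · (2·2.7² = 14.58) / 1.5²
  = 6.1852 · 14.58 / 2.25
  = 40.08
Design effect: 2.06 × 40.08 = 82.56.
Round up → n = 83 per group.

n = 83 per group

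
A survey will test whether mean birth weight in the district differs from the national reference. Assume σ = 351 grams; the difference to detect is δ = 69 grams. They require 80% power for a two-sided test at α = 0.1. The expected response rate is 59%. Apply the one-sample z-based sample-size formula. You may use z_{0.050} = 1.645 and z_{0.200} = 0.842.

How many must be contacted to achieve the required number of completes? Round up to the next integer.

n = 272

n = (z_{α/2} + z_β)² · σ² / δ²
  = (1.645 + 0.842)² · 351² / 69²
  = 6.1852 · 123201 / 4761
  = 160.05
Adjust for 59% response: 160.05 / 0.59 = 271.28.
Round up → n = 272.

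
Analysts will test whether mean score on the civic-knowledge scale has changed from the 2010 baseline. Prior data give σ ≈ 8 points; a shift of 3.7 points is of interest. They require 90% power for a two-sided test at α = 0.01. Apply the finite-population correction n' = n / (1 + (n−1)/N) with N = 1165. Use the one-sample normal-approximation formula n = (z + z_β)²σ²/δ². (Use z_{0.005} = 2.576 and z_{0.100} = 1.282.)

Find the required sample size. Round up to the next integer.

n = 66

n = (z_{α/2} + z_β)² · σ² / δ²
  = (2.576 + 1.282)² · 8² / 3.7²
  = 14.8842 · 64 / 13.69
  = 69.58
Finite-population correction (N = 1165): 69.58 / (1 + (69.58 − 1)/1165) = 65.71.
Round up → n = 66.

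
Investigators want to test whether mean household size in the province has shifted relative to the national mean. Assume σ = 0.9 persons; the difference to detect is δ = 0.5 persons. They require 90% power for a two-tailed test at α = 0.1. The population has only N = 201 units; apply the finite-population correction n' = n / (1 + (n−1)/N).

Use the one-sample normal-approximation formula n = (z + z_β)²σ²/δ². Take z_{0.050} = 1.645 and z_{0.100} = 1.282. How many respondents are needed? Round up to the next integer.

n = (z_{α/2} + z_β)² · σ² / δ²
  = (1.645 + 1.282)² · 0.9² / 0.5²
  = 8.5673 · 0.81 / 0.25
  = 27.76
Finite-population correction (N = 201): 27.76 / (1 + (27.76 − 1)/201) = 24.50.
Round up → n = 25.

n = 25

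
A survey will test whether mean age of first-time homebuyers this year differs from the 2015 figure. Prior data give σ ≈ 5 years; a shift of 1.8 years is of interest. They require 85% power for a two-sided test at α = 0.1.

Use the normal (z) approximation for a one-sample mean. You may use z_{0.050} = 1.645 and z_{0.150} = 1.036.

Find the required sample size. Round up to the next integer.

n = (z_{α/2} + z_β)² · σ² / δ²
  = (1.645 + 1.036)² · 5² / 1.8²
  = 7.1878 · 25 / 3.24
  = 55.46
Round up → n = 56.

n = 56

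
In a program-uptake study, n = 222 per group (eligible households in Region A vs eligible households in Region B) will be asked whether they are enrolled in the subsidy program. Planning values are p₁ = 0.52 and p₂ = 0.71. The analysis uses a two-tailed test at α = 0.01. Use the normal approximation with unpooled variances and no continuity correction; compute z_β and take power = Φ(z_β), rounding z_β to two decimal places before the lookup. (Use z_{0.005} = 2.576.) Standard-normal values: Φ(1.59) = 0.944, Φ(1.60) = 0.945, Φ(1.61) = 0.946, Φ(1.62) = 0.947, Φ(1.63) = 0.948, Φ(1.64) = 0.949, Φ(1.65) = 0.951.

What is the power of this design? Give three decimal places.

Power ≈ 0.947

z_β = |p₁−p₂|·√(n/[p₁q₁+p₂q₂]) − z_{α/2}
    = 0.19 · √(222/0.4555) − 2.576
    = 0.19 · 22.0766 − 2.576
    = 4.1946 − 2.576 = 1.6186 → 1.62
Power = Φ(1.62) = 0.947.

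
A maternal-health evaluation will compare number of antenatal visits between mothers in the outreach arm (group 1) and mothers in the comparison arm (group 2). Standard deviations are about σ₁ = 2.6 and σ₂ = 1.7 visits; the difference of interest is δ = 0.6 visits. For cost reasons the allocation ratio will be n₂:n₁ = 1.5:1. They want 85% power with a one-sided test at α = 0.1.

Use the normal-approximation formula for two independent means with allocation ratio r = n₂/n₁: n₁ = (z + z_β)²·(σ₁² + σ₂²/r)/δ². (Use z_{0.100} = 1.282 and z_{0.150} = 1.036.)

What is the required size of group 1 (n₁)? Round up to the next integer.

n₁ = (z_α + z_β)² · (σ₁² + σ₂²/r) / δ²
   = (1.282 + 1.036)² · (2.6² + 1.7²/1.5) / 0.6²
   = 5.3731 · (6.76 + 1.9267) / 0.36
   = 5.3731 · 8.6867 / 0.36
   = 129.65
Round up → n₁ = 130; n₂ = r·n₁ = 1.5 × 130 = 195.

n₁ = 130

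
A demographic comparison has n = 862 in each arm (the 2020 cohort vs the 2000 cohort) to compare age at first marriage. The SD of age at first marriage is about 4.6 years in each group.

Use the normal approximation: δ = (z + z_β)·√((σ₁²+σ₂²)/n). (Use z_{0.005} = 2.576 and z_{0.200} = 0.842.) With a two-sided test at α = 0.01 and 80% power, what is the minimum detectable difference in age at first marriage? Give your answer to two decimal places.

δ = (z_{α/2} + z_β) · √((σ₁²+σ₂²)/n)
  = (2.576 + 0.842) · √(42.32/862)
  = 3.418 · √0.0491
  = 3.418 · 0.2216
  = 0.7573

Minimum detectable difference ≈ 0.76 years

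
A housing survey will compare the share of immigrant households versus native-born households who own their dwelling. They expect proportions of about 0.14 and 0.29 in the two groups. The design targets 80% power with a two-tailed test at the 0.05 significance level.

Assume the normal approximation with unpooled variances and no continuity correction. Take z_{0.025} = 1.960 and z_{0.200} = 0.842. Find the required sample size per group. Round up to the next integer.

n = (z_{α/2} + z_β)² · [p₁(1−p₁) + p₂(1−p₂)] / (p₁ − p₂)²
  = (1.960 + 0.842)² · (0.14·0.86 + 0.29·0.71) / (-0.15)²
  = (2.802)² · (0.1204 + 0.2059) / 0.0225
  = 7.8512 · 0.3263 / 0.0225
  = 113.86
Round up → n = 114 per group.

n = 114 per group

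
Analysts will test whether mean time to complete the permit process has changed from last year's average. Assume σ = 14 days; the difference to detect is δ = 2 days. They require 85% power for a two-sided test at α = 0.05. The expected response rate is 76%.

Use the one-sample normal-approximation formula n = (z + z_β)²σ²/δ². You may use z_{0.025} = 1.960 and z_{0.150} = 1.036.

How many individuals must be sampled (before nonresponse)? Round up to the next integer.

n = (z_{α/2} + z_β)² · σ² / δ²
  = (1.960 + 1.036)² · 14² / 2²
  = 8.9760 · 196 / 4
  = 439.82
Adjust for 76% response: 439.82 / 0.76 = 578.72.
Round up → n = 579.

n = 579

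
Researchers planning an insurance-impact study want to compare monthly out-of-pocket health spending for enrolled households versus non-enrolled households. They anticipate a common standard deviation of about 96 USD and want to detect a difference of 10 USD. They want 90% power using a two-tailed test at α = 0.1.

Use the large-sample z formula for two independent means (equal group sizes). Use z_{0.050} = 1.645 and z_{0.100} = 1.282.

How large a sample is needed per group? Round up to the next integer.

n = (z_{α/2} + z_β)² · (σ₁² + σ₂²) / δ²
  = (1.645 + 1.282)² · (2·96² = 18432) / 10²
  = 8.5673 · 18432 / 100
  = 1579.13
Round up → n = 1580 per group.

n = 1580 per group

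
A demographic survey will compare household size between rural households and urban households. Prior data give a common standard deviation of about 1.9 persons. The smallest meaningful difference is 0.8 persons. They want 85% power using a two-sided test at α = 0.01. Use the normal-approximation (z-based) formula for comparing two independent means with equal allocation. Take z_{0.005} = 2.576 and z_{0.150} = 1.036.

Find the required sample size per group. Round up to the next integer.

n = (z_{α/2} + z_β)² · (σ₁² + σ₂²) / δ²
  = (2.576 + 1.036)² · (2·1.9² = 7.22) / 0.8²
  = 13.0465 · 7.22 / 0.64
  = 147.18
Round up → n = 148 per group.

n = 148 per group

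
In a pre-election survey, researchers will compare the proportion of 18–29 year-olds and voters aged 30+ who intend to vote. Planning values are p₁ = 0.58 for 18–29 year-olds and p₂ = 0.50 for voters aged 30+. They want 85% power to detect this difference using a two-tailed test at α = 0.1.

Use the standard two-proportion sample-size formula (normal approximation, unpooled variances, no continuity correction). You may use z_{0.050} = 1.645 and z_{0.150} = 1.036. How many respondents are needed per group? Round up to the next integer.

n = 555 per group

n = (z_{α/2} + z_β)² · [p₁(1−p₁) + p₂(1−p₂)] / (p₁ − p₂)²
  = (1.645 + 1.036)² · (0.58·0.42 + 0.50·0.50) / (0.08)²
  = (2.681)² · (0.2436 + 0.2500) / 0.0064
  = 7.1878 · 0.4936 / 0.0064
  = 554.36
Round up → n = 555 per group.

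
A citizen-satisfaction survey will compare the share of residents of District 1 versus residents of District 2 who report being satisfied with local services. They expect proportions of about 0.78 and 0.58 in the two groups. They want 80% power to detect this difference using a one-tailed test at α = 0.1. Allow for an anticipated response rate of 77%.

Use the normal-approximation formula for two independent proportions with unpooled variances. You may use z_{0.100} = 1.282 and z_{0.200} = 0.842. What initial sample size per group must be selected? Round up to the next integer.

n = (z_α + z_β)² · [p₁(1−p₁) + p₂(1−p₂)] / (p₁ − p₂)²
  = (1.282 + 0.842)² · (0.78·0.22 + 0.58·0.42) / (0.20)²
  = (2.124)² · (0.1716 + 0.2436) / 0.0400
  = 4.5114 · 0.4152 / 0.0400
  = 46.83
Adjust for 77% response: 46.83 / 0.77 = 60.82.
Round up → n = 61 per group.

n = 61 per group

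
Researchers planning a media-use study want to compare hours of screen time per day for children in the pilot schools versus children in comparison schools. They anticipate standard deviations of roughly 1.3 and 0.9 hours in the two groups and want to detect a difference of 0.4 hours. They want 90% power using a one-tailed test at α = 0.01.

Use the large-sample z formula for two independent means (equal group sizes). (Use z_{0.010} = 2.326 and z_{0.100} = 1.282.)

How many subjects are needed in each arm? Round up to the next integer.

n = 204 per group

n = (z_α + z_β)² · (σ₁² + σ₂²) / δ²
  = (2.326 + 1.282)² · (1.3² + 0.9² = 2.5) / 0.4²
  = 13.0177 · 2.5 / 0.16
  = 203.40
Round up → n = 204 per group.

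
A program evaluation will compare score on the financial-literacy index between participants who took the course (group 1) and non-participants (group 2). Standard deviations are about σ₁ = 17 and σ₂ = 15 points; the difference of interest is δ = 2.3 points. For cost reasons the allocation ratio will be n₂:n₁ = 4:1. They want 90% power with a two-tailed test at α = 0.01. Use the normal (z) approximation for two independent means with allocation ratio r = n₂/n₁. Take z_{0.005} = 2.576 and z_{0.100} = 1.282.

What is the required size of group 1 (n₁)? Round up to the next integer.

n₁ = (z_{α/2} + z_β)² · (σ₁² + σ₂²/r) / δ²
   = (2.576 + 1.282)² · (17² + 15²/4) / 2.3²
   = 14.8842 · (289 + 56.25) / 5.29
   = 14.8842 · 345.25 / 5.29
   = 971.41
Round up → n₁ = 972; n₂ = r·n₁ = 4 × 972 = 3888.

n₁ = 972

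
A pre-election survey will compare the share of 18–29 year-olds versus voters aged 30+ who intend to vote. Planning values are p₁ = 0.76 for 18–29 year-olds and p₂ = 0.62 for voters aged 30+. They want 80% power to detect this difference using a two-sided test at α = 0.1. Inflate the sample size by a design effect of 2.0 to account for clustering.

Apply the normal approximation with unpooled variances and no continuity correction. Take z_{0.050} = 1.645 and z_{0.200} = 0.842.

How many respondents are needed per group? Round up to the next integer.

n = (z_{α/2} + z_β)² · [p₁(1−p₁) + p₂(1−p₂)] / (p₁ − p₂)²
  = (1.645 + 0.842)² · (0.76·0.24 + 0.62·0.38) / (0.14)²
  = (2.487)² · (0.1824 + 0.2356) / 0.0196
  = 6.1852 · 0.4180 / 0.0196
  = 131.91
Design effect: 2.0 × 131.91 = 263.82.
Round up → n = 264 per group.

n = 264 per group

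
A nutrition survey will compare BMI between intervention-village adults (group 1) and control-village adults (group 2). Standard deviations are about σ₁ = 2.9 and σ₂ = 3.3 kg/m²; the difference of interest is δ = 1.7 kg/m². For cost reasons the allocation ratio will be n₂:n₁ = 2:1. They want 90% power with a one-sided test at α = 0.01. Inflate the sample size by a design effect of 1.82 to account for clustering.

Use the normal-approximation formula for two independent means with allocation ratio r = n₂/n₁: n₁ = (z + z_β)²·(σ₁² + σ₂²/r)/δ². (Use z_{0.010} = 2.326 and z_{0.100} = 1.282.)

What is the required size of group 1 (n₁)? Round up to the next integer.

n₁ = (z_α + z_β)² · (σ₁² + σ₂²/r) / δ²
   = (2.326 + 1.282)² · (2.9² + 3.3²/2) / 1.7²
   = 13.0177 · (8.41 + 5.445) / 2.89
   = 13.0177 · 13.855 / 2.89
   = 62.41
Design effect: 1.82 × 62.41 = 113.58.
Round up → n₁ = 114; n₂ = r·n₁ = 2 × 114 = 228.

n₁ = 114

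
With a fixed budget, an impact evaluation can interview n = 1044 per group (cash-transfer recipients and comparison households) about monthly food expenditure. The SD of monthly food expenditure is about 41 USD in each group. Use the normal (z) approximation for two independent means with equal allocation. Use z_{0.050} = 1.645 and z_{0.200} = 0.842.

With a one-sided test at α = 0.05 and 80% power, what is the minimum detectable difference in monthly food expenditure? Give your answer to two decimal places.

δ = (z_α + z_β) · √((σ₁²+σ₂²)/n)
  = (1.645 + 0.842) · √(3362/1044)
  = 2.487 · √3.2203
  = 2.487 · 1.7945
  = 4.4630

Minimum detectable difference ≈ 4.46 USD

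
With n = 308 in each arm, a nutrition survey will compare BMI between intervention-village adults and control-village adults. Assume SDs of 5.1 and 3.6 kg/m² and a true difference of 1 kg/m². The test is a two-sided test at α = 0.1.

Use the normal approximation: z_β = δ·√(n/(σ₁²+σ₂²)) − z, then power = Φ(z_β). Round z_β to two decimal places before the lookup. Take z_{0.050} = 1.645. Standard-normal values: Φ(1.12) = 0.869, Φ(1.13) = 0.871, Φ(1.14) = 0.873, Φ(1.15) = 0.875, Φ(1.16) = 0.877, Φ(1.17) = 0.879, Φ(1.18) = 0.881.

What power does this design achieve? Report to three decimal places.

Power ≈ 0.879

z_β = δ·√(n/(σ₁²+σ₂²)) − z_{α/2}
    = 1 · √(308/38.97) − 1.645
    = 1 · 2.81132 − 1.645
    = 2.8113 − 1.645 = 1.1663 → 1.17
Power = Φ(1.17) = 0.879.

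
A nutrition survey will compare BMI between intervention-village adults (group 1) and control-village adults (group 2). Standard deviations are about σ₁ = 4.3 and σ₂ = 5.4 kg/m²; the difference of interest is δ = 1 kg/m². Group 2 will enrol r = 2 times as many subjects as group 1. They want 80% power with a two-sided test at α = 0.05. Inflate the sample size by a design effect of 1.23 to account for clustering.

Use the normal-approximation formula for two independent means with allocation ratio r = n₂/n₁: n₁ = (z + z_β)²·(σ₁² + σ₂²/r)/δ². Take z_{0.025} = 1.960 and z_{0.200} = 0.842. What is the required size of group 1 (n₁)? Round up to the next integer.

n₁ = (z_{α/2} + z_β)² · (σ₁² + σ₂²/r) / δ²
   = (1.960 + 0.842)² · (4.3² + 5.4²/2) / 1²
   = 7.8512 · (18.49 + 14.58) / 1
   = 7.8512 · 33.07 / 1
   = 259.64
Design effect: 1.23 × 259.64 = 319.36.
Round up → n₁ = 320; n₂ = r·n₁ = 2 × 320 = 640.

n₁ = 320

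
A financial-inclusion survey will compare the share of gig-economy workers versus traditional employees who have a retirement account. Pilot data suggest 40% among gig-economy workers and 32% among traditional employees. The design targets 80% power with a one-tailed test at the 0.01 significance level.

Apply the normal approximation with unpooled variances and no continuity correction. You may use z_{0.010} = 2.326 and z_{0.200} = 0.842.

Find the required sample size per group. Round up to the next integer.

n = (z_α + z_β)² · [p₁(1−p₁) + p₂(1−p₂)] / (p₁ − p₂)²
  = (2.326 + 0.842)² · (0.40·0.60 + 0.32·0.68) / (0.08)²
  = (3.168)² · (0.2400 + 0.2176) / 0.0064
  = 10.0362 · 0.4576 / 0.0064
  = 717.59
Round up → n = 718 per group.

n = 718 per group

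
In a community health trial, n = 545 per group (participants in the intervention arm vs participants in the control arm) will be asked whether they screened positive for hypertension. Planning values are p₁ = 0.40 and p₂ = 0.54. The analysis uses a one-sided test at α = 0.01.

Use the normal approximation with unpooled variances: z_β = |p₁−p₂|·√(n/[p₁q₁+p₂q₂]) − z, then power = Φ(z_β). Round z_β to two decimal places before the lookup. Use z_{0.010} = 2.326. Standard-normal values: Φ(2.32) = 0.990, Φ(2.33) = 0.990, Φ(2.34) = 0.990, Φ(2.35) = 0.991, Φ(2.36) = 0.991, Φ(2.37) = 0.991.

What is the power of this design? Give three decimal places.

Power ≈ 0.991

z_β = |p₁−p₂|·√(n/[p₁q₁+p₂q₂]) − z_α
    = 0.14 · √(545/0.4884) − 2.326
    = 0.14 · 33.4049 − 2.326
    = 4.6767 − 2.326 = 2.3507 → 2.35
Power = Φ(2.35) = 0.991.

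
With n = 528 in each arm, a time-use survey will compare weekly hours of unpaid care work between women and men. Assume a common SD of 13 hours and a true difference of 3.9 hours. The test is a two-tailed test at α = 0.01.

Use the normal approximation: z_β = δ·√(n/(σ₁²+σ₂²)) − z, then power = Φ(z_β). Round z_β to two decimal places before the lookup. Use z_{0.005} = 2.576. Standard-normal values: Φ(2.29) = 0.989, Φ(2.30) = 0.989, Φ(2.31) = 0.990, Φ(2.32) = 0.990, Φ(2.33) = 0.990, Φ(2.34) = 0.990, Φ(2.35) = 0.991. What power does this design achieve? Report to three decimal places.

z_β = δ·√(n/(σ₁²+σ₂²)) − z_{α/2}
    = 3.9 · √(528/338) − 2.576
    = 3.9 · 1.24985 − 2.576
    = 4.8744 − 2.576 = 2.2984 → 2.30
Power = Φ(2.30) = 0.989.

Power ≈ 0.989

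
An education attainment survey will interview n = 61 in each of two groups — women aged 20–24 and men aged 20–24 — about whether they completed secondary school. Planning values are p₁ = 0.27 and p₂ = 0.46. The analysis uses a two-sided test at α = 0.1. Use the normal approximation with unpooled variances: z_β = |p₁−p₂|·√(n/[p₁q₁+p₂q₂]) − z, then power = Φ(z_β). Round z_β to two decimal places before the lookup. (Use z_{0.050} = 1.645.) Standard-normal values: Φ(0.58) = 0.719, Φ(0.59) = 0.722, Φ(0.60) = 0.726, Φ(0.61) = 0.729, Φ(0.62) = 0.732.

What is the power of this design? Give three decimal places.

z_β = |p₁−p₂|·√(n/[p₁q₁+p₂q₂]) − z_{α/2}
    = 0.19 · √(61/0.4455) − 1.645
    = 0.19 · 11.7015 − 1.645
    = 2.2233 − 1.645 = 0.5783 → 0.58
Power = Φ(0.58) = 0.719.

Power ≈ 0.719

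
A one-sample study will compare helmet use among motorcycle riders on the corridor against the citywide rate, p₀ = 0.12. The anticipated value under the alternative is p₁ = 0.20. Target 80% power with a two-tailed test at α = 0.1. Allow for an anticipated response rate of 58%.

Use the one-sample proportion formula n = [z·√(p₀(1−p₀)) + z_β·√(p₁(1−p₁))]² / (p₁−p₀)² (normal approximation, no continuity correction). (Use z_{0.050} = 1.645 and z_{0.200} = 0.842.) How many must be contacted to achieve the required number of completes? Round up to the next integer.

n = [z_{α/2}·√(p₀q₀) + z_β·√(p₁q₁)]² / (p₁ − p₀)²
  = [1.645·√(0.12·0.88) + 0.842·√(0.20·0.80)]² / (0.08)²
  = [1.645·0.3250 + 0.842·0.4000]² / 0.0064
  = [0.8714]² / 0.0064
  = 118.64
Adjust for 58% response: 118.64 / 0.58 = 204.55.
Round up → n = 205.

n = 205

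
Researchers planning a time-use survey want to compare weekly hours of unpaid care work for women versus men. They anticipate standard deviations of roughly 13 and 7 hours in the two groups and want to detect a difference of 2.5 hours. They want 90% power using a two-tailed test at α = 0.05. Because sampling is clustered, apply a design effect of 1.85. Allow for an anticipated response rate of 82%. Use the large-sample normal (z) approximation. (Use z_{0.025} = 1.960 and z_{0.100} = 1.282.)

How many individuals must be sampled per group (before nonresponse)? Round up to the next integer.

n = 828 per group

n = (z_{α/2} + z_β)² · (σ₁² + σ₂²) / δ²
  = (1.960 + 1.282)² · (13² + 7² = 218) / 2.5²
  = 10.5106 · 218 / 6.25
  = 366.61
Design effect: 1.85 × 366.61 = 678.23.
Adjust for 82% response: 678.23 / 0.82 = 827.10.
Round up → n = 828 per group.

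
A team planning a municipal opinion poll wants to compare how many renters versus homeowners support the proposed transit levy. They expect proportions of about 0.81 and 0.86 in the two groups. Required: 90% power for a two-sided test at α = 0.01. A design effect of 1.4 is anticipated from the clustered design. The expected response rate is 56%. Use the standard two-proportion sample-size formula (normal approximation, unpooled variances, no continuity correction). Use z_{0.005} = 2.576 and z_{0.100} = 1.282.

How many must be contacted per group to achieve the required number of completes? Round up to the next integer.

n = 4083 per group

n = (z_{α/2} + z_β)² · [p₁(1−p₁) + p₂(1−p₂)] / (p₁ − p₂)²
  = (2.576 + 1.282)² · (0.81·0.19 + 0.86·0.14) / (-0.05)²
  = (3.858)² · (0.1539 + 0.1204) / 0.0025
  = 14.8842 · 0.2743 / 0.0025
  = 1633.09
Design effect: 1.4 × 1633.09 = 2286.33.
Adjust for 56% response: 2286.33 / 0.56 = 4082.73.
Round up → n = 4083 per group.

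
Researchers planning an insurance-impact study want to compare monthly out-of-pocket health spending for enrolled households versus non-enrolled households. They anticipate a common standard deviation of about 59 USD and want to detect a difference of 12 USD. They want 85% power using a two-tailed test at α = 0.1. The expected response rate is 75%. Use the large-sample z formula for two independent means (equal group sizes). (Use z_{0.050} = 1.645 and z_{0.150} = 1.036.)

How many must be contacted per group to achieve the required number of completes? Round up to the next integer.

n = (z_{α/2} + z_β)² · (σ₁² + σ₂²) / δ²
  = (1.645 + 1.036)² · (2·59² = 6962) / 12²
  = 7.1878 · 6962 / 144
  = 347.51
Adjust for 75% response: 347.51 / 0.75 = 463.34.
Round up → n = 464 per group.

n = 464 per group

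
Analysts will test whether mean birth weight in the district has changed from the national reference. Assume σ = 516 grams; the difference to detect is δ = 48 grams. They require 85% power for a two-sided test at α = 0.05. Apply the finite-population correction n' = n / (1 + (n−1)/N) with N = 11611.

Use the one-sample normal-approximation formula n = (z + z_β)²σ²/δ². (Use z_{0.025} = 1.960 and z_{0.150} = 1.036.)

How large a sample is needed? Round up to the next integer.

n = (z_{α/2} + z_β)² · σ² / δ²
  = (1.960 + 1.036)² · 516² / 48²
  = 8.9760 · 266256 / 2304
  = 1037.29
Finite-population correction (N = 11611): 1037.29 / (1 + (1037.29 − 1)/11611) = 952.30.
Round up → n = 953.

n = 953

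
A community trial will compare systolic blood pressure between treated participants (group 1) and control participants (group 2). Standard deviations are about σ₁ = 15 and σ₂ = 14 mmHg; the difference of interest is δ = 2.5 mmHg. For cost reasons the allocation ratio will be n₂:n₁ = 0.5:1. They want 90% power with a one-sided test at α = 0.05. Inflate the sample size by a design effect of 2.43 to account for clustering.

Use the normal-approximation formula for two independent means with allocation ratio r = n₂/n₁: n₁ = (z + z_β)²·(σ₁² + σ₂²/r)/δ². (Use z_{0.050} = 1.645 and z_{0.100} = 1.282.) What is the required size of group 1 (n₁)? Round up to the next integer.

n₁ = (z_α + z_β)² · (σ₁² + σ₂²/r) / δ²
   = (1.645 + 1.282)² · (15² + 14²/0.5) / 2.5²
   = 8.5673 · (225 + 392) / 6.25
   = 8.5673 · 617 / 6.25
   = 845.77
Design effect: 2.43 × 845.77 = 2055.21.
Round up → n₁ = 2056; n₂ = r·n₁ = 0.5 × 2056 = 1028.

n₁ = 2056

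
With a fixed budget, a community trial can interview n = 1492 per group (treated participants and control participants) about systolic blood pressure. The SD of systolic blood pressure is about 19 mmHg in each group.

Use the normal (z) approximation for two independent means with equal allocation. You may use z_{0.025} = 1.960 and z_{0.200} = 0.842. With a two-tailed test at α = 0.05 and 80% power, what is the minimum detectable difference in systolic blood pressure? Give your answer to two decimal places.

δ = (z_{α/2} + z_β) · √((σ₁²+σ₂²)/n)
  = (1.960 + 0.842) · √(722/1492)
  = 2.802 · √0.48391
  = 2.802 · 0.6956
  = 1.9492

Minimum detectable difference ≈ 1.95 mmHg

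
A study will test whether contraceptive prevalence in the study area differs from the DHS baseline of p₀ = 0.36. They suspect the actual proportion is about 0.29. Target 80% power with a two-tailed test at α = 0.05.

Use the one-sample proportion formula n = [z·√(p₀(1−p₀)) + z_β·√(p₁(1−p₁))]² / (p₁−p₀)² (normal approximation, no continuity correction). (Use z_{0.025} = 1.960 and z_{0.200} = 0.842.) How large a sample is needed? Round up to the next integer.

n = [z_{α/2}·√(p₀q₀) + z_β·√(p₁q₁)]² / (p₁ − p₀)²
  = [1.960·√(0.36·0.64) + 0.842·√(0.29·0.71)]² / (-0.07)²
  = [1.960·0.4800 + 0.842·0.4538]² / 0.0049
  = [1.3229]² / 0.0049
  = 357.14
Round up → n = 358.

n = 358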